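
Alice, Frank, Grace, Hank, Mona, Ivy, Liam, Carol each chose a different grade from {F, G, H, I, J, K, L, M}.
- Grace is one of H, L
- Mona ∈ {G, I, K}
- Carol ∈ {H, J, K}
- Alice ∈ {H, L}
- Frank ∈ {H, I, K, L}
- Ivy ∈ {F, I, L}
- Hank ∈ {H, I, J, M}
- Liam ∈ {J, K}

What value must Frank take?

I

Among the 8 variables, F fits only Ivy (and all 8 values in {F, G, H, I, J, K, L, M} must be used), so Ivy = F.
The 7 still-open variables together cover exactly {G, H, I, J, K, L, M} — 7 values for 7 variables — and G appears only in Mona's list, so Mona = G.
The 6 still-open variables together cover exactly {H, I, J, K, L, M} — 6 values for 6 variables — and M appears only in Hank's list, so Hank = M.
The 5 still-open variables draw from only 5 values {H, I, J, K, L}, so each is used; only Frank can be I, hence Frank = I.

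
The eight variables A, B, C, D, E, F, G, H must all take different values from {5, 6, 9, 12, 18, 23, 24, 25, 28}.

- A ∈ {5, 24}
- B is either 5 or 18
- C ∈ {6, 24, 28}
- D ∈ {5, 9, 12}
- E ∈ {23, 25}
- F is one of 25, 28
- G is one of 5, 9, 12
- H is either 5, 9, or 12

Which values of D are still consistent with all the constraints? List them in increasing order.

D, G, H share exactly the 3 values {5, 9, 12}; by pigeonhole those values go to them, so strike 5, 9, 12 from A, B.
That leaves A = 24. Eliminate 24 elsewhere: C.
B must be 18 (only option left).
No further eliminations apply; D can still be any of 5, 9, 12.

5, 9, 12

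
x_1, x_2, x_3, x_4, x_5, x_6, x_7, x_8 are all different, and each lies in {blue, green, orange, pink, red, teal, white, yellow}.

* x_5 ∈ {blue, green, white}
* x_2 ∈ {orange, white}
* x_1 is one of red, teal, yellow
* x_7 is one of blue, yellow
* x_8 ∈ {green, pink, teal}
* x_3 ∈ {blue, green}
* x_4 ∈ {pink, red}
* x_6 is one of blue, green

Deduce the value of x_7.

Among the 8 variables, orange fits only x_2 (and all 8 values in {blue, green, orange, pink, red, teal, white, yellow} must be used), so x_2 = orange.
The 7 still-open variables together cover exactly {blue, green, pink, red, teal, white, yellow} — 7 values for 7 variables — and white appears only in x_5's list, so x_5 = white.
x_3 and x_6 share exactly the 2 values {blue, green}; by pigeonhole those values go to them, so strike blue, green from x_7, x_8.
So x_7 = yellow.

yellow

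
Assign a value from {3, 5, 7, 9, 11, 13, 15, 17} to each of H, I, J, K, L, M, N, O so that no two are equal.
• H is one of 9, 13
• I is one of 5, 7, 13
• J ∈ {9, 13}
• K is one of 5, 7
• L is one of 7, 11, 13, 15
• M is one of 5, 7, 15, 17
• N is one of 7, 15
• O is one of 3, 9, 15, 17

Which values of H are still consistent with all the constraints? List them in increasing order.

Among the 8 variables, 3 fits only O (and all 8 values in {3, 5, 7, 9, 11, 13, 15, 17} must be used), so O = 3.
The 7 still-open variables together cover exactly {5, 7, 9, 11, 13, 15, 17} — 7 values for 7 variables — and 11 appears only in L's list, so L = 11.
Among the 6 still-open variables, 17 fits only M (and all 6 values in {5, 7, 9, 13, 15, 17} must be used), so M = 17.
The 5 still-open variables draw from only 5 values {5, 7, 9, 13, 15}, so each is used; only N can be 15, hence N = 15.
H and J share exactly the 2 values {9, 13}; by pigeonhole those values go to them, so strike 9, 13 from I.
No further eliminations apply; H can still be any of 9, 13.

9, 13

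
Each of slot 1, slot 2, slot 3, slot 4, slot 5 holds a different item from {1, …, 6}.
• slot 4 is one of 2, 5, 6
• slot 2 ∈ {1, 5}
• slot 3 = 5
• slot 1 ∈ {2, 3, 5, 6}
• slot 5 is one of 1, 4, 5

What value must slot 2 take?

1

slot 3's domain is down to {5}, so slot 3 = 5. Strike 5 from slot 1, slot 2, slot 4, slot 5.
So slot 2 = 1.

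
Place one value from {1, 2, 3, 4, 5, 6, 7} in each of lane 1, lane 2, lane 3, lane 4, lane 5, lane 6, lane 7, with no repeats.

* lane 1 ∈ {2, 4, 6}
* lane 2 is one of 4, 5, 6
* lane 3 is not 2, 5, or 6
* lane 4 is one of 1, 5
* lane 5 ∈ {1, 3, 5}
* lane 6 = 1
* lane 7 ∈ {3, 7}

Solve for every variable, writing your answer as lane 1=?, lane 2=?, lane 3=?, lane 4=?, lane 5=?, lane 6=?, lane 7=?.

lane 6's domain is down to {1}, so lane 6 = 1. Eliminate 1 elsewhere: lane 3, lane 4, lane 5.
lane 4 has just one choice, so lane 4 = 5. Eliminate 5 elsewhere: lane 2, lane 5.
lane 5 must be 3 (only option left). Remove 3 from lane 3, lane 7.
That leaves lane 7 = 7. Strike 7 from lane 3.
lane 3 has just one choice, so lane 3 = 4. Strike 4 from lane 1, lane 2.
lane 2 has just one choice, so lane 2 = 6. So lane 1 can't be 6.
That leaves lane 1 = 2.

lane 1=2, lane 2=6, lane 3=4, lane 4=5, lane 5=3, lane 6=1, lane 7=7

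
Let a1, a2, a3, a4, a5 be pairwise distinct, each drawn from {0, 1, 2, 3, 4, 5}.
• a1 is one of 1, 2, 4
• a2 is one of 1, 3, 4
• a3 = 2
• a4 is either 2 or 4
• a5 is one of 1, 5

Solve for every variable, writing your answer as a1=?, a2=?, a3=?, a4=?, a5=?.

a3 must be 2 (only option left). So a1, a4 can't be 2.
a4 must be 4 (only option left). So a1, a2 can't be 4.
a1's domain is down to {1}, so a1 = 1. Eliminate 1 elsewhere: a2, a5.
a2 has just one choice, so a2 = 3.
a5 must be 5 (only option left).

a1=1, a2=3, a3=2, a4=4, a5=5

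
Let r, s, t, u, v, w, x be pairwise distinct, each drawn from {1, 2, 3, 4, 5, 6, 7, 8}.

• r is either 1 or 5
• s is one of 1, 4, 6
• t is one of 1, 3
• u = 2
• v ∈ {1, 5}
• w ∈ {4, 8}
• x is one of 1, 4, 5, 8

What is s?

u's domain is down to {2}, so u = 2.
Among the 6 still-open variables, 3 fits only t (and all 6 values in {1, 3, 4, 5, 6, 8} must be used), so t = 3.
Among the 5 still-open variables, 6 fits only s (and all 5 values in {1, 4, 5, 6, 8} must be used), so s = 6.

6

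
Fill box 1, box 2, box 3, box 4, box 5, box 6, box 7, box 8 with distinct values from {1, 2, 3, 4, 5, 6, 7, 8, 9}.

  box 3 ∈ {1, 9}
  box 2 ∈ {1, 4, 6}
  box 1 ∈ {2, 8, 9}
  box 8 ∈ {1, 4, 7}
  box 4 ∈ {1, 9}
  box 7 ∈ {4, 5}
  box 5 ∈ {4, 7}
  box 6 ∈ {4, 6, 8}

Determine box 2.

The 8 variables together cover exactly {1, 2, 4, 5, 6, 7, 8, 9} — 8 values for 8 variables — and 2 appears only in box 1's list, so box 1 = 2.
The 7 still-open variables draw from only 7 values {1, 4, 5, 6, 7, 8, 9}, so each is used; only box 7 can be 5, hence box 7 = 5.
The 6 still-open variables together cover exactly {1, 4, 6, 7, 8, 9} — 6 values for 6 variables — and 8 appears only in box 6's list, so box 6 = 8.
Among the 5 still-open variables, 6 fits only box 2 (and all 5 values in {1, 4, 6, 7, 9} must be used), so box 2 = 6.

6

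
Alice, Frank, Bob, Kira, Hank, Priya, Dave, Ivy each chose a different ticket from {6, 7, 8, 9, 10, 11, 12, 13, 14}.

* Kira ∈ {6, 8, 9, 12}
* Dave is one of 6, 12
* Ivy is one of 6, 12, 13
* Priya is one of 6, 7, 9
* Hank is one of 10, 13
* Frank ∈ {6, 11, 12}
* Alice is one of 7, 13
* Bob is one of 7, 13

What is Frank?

The 8 variables draw from only 8 values {6, 7, 8, 9, 10, 11, 12, 13}, so each is used; only Kira can be 8, hence Kira = 8.
Among the 7 still-open variables, 9 fits only Priya (and all 7 values in {6, 7, 9, 10, 11, 12, 13} must be used), so Priya = 9.
The 6 still-open variables draw from only 6 values {6, 7, 10, 11, 12, 13}, so each is used; only Hank can be 10, hence Hank = 10.
The 5 still-open variables draw from only 5 values {6, 7, 11, 12, 13}, so each is used; only Frank can be 11, hence Frank = 11.

11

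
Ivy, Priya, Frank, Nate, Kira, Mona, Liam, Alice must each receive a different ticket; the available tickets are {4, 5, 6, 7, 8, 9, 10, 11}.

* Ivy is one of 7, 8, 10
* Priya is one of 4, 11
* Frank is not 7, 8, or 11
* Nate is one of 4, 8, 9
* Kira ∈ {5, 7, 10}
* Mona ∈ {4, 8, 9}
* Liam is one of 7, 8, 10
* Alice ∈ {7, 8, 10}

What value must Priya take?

Among the 8 variables, 6 fits only Frank (and all 8 values in {4, 5, 6, 7, 8, 9, 10, 11} must be used), so Frank = 6.
The 7 still-open variables together cover exactly {4, 5, 7, 8, 9, 10, 11} — 7 values for 7 variables — and 5 appears only in Kira's list, so Kira = 5.
Among the 6 still-open variables, 11 fits only Priya (and all 6 values in {4, 7, 8, 9, 10, 11} must be used), so Priya = 11.

11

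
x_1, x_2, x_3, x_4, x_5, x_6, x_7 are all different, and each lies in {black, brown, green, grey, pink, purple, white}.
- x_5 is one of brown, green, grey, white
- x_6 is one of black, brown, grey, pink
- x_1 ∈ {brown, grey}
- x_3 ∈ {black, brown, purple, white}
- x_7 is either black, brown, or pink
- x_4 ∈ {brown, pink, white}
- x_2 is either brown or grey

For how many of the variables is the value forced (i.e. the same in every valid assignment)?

3

The 7 variables draw from only 7 values {black, brown, green, grey, pink, purple, white}, so each is used; only x_5 can be green, hence x_5 = green.
Among the 6 still-open variables, purple fits only x_3 (and all 6 values in {black, brown, grey, pink, purple, white} must be used), so x_3 = purple.
The 5 still-open variables together cover exactly {black, brown, grey, pink, white} — 5 values for 5 variables — and white appears only in x_4's list, so x_4 = white.
x_1 and x_2 between them cover only {brown, grey} — a naked pair. Remove those values from x_6, x_7.
Determined: x_3=purple, x_4=white, x_5=green. The other variables each still have more than one consistent value. That makes 3.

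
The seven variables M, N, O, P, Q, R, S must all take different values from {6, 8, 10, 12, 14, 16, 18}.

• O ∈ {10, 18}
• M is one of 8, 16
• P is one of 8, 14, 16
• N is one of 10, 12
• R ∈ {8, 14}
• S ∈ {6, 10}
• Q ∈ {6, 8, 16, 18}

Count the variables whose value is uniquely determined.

Among the 7 variables, 12 fits only N (and all 7 values in {6, 8, 10, 12, 14, 16, 18} must be used), so N = 12.
M, P, R between them cover only {8, 14, 16} — a naked triple. Remove those values from Q.
Determined: N=12. The other variables each still have more than one consistent value. That makes 1.

1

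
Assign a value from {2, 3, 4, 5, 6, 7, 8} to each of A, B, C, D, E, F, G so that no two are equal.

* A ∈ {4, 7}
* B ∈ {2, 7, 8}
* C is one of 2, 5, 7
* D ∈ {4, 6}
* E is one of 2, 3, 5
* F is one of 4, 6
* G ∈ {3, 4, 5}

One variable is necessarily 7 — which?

The 7 variables together cover exactly {2, 3, 4, 5, 6, 7, 8} — 7 values for 7 variables — and 8 appears only in B's list, so B = 8.
The 2 variables D and F are confined to {4, 6}, which locks those values in; drop them from A, G.
So 7 goes to A.

A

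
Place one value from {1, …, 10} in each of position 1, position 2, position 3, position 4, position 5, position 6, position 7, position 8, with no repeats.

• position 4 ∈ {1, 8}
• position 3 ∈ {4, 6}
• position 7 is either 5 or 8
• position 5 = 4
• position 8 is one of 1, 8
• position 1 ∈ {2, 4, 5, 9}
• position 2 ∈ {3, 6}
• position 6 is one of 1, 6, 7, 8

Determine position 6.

7

position 5 has just one choice, so position 5 = 4. Eliminate 4 elsewhere: position 1, position 3.
position 3 must be 6 (only option left). Remove 6 from position 2, position 6.
position 2's domain is down to {3}, so position 2 = 3.
position 4 and position 8 share exactly the 2 values {1, 8}; by pigeonhole those values go to them, so strike 1, 8 from position 6, position 7.
So position 6 = 7.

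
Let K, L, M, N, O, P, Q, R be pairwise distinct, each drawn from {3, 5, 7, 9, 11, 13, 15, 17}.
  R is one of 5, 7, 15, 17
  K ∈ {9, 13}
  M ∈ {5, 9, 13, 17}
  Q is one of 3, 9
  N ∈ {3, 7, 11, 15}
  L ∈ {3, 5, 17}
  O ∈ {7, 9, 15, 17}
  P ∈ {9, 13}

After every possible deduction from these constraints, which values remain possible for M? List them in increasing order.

5, 17

The 8 variables draw from only 8 values {3, 5, 7, 9, 11, 13, 15, 17}, so each is used; only N can be 11, hence N = 11.
The 2 variables K and P are confined to {9, 13}, which locks those values in; drop them from M, O, Q.
That leaves Q = 3. Strike 3 from L.
L and M between them cover only {5, 17} — a naked pair. Remove those values from O, R.
No further eliminations apply; M can still be any of 5, 17.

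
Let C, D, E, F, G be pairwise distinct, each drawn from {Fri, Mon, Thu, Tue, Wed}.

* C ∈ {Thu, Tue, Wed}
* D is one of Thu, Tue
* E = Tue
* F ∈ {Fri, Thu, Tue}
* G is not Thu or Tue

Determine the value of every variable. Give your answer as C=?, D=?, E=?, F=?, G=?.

E has just one choice, so E = Tue. Remove Tue from C, D, F.
D must be Thu (only option left). Remove Thu from C, F.
F's domain is down to {Fri}, so F = Fri. Eliminate Fri elsewhere: G.
C must be Wed (only option left). Eliminate Wed elsewhere: G.
G must be Mon (only option left).

C=Wed, D=Thu, E=Tue, F=Fri, G=Mon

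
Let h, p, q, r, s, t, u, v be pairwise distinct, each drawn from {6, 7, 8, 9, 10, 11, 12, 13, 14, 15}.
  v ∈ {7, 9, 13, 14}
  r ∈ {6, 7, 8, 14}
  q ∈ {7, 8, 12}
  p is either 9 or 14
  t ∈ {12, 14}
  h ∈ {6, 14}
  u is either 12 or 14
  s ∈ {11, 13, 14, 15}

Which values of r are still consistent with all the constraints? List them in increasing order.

7, 8

t and u share exactly the 2 values {12, 14}; by pigeonhole those values go to them, so strike 12, 14 from h, p, q, r, s, v.
h must be 6 (only option left). Eliminate 6 elsewhere: r.
p's domain is down to {9}, so p = 9. Remove 9 from v.
The 2 variables q and r are confined to {7, 8}, which locks those values in; drop them from v.
v must be 13 (only option left). Remove 13 from s.
No further eliminations apply; r can still be any of 7, 8.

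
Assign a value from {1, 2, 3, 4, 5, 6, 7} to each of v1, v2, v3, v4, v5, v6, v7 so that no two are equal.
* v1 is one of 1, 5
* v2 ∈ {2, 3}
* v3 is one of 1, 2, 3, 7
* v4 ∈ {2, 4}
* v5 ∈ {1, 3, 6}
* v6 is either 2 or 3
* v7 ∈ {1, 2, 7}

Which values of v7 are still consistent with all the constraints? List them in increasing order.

Among the 7 variables, 4 fits only v4 (and all 7 values in {1, 2, 3, 4, 5, 6, 7} must be used), so v4 = 4.
The 6 still-open variables draw from only 6 values {1, 2, 3, 5, 6, 7}, so each is used; only v1 can be 5, hence v1 = 5.
The 5 still-open variables draw from only 5 values {1, 2, 3, 6, 7}, so each is used; only v5 can be 6, hence v5 = 6.
v2 and v6 share exactly the 2 values {2, 3}; by pigeonhole those values go to them, so strike 2, 3 from v3, v7.
No further eliminations apply; v7 can still be any of 1, 7.

1, 7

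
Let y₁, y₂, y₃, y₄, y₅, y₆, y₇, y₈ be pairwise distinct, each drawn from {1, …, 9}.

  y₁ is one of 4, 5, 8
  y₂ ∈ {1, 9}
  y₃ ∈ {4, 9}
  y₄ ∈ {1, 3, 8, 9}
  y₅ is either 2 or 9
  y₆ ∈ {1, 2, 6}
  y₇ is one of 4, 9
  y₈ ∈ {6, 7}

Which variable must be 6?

y₆

The 2 variables y₃ and y₇ are confined to {4, 9}, which locks those values in; drop them from y₁, y₂, y₄, y₅.
y₂ has just one choice, so y₂ = 1. Eliminate 1 elsewhere: y₄, y₆.
y₅'s domain is down to {2}, so y₅ = 2. So y₆ can't be 2.
So 6 goes to y₆.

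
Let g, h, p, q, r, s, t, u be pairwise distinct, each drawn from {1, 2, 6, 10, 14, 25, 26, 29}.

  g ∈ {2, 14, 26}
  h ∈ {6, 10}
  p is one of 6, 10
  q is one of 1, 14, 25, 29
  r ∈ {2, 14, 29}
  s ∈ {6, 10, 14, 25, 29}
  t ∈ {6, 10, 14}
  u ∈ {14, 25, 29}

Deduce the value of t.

The 8 variables draw from only 8 values {1, 2, 6, 10, 14, 25, 26, 29}, so each is used; only q can be 1, hence q = 1.
The 7 still-open variables draw from only 7 values {2, 6, 10, 14, 25, 26, 29}, so each is used; only g can be 26, hence g = 26.
Among the 6 still-open variables, 2 fits only r (and all 6 values in {2, 6, 10, 14, 25, 29} must be used), so r = 2.
h and p share exactly the 2 values {6, 10}; by pigeonhole those values go to them, so strike 6, 10 from s, t.
So t = 14.

14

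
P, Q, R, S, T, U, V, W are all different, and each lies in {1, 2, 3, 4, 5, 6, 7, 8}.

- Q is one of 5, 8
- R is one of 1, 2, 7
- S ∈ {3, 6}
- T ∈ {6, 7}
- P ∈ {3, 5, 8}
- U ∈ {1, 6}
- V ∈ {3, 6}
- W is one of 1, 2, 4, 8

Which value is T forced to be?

7

Among the 8 variables, 4 fits only W (and all 8 values in {1, 2, 3, 4, 5, 6, 7, 8} must be used), so W = 4.
The 7 still-open variables draw from only 7 values {1, 2, 3, 5, 6, 7, 8}, so each is used; only R can be 2, hence R = 2.
The 6 still-open variables draw from only 6 values {1, 3, 5, 6, 7, 8}, so each is used; only U can be 1, hence U = 1.
The 5 still-open variables together cover exactly {3, 5, 6, 7, 8} — 5 values for 5 variables — and 7 appears only in T's list, so T = 7.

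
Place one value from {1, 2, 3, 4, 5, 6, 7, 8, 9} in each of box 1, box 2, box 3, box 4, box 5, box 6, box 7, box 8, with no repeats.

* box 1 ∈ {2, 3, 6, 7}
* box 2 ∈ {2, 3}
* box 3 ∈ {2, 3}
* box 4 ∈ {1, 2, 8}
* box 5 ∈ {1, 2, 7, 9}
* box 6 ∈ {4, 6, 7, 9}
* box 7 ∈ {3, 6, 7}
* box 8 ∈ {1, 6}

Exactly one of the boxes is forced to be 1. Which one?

The 8 variables together cover exactly {1, 2, 3, 4, 6, 7, 8, 9} — 8 values for 8 variables — and 4 appears only in box 6's list, so box 6 = 4.
Among the 7 still-open variables, 8 fits only box 4 (and all 7 values in {1, 2, 3, 6, 7, 8, 9} must be used), so box 4 = 8.
The 6 still-open variables together cover exactly {1, 2, 3, 6, 7, 9} — 6 values for 6 variables — and 9 appears only in box 5's list, so box 5 = 9.
Among the 5 still-open variables, 1 fits only box 8 (and all 5 values in {1, 2, 3, 6, 7} must be used), so box 8 = 1.

box 8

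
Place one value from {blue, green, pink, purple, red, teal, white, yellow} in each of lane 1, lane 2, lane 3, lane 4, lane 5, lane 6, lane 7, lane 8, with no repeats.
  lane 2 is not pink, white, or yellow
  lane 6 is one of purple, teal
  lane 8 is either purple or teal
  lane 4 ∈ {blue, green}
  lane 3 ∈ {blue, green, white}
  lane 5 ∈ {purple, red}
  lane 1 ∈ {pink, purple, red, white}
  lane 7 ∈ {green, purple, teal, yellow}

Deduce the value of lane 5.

Among the 8 variables, pink fits only lane 1 (and all 8 values in {blue, green, pink, purple, red, teal, white, yellow} must be used), so lane 1 = pink.
The 7 still-open variables together cover exactly {blue, green, purple, red, teal, white, yellow} — 7 values for 7 variables — and white appears only in lane 3's list, so lane 3 = white.
The 6 still-open variables draw from only 6 values {blue, green, purple, red, teal, yellow}, so each is used; only lane 7 can be yellow, hence lane 7 = yellow.
lane 6 and lane 8 share exactly the 2 values {purple, teal}; by pigeonhole those values go to them, so strike purple, teal from lane 2, lane 5.
So lane 5 = red.

red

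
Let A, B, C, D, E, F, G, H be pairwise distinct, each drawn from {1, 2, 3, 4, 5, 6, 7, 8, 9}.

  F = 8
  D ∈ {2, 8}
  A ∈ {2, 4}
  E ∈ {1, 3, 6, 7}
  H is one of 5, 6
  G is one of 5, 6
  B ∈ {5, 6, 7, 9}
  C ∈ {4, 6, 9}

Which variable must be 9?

C

F's domain is down to {8}, so F = 8. Eliminate 8 elsewhere: D.
That leaves D = 2. Remove 2 from A.
A has just one choice, so A = 4. So C can't be 4.
The 2 variables G and H are confined to {5, 6}, which locks those values in; drop them from B, C, E.
So 9 goes to C.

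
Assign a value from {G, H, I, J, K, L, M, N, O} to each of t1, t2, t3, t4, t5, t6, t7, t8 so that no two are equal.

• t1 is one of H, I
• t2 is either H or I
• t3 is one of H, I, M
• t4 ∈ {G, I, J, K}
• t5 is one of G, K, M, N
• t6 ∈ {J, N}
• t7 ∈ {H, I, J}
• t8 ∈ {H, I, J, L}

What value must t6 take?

N

Among the 8 variables, L fits only t8 (and all 8 values in {G, H, I, J, K, L, M, N} must be used), so t8 = L.
t1 and t2 between them cover only {H, I} — a naked pair. Remove those values from t3, t4, t7.
That leaves t3 = M. So t5 can't be M.
That leaves t7 = J. Remove J from t4, t6.
So t6 = N.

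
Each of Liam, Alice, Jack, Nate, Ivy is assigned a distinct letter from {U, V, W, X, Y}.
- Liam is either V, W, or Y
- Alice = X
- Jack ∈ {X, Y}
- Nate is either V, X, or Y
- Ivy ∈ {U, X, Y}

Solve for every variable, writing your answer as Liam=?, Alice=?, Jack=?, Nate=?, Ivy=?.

Alice must be X (only option left). Eliminate X elsewhere: Jack, Nate, Ivy.
Jack must be Y (only option left). So Liam, Nate, Ivy can't be Y.
Nate's domain is down to {V}, so Nate = V. Remove V from Liam.
That leaves Ivy = U.
Liam's domain is down to {W}, so Liam = W.

Liam=W, Alice=X, Jack=Y, Nate=V, Ivy=U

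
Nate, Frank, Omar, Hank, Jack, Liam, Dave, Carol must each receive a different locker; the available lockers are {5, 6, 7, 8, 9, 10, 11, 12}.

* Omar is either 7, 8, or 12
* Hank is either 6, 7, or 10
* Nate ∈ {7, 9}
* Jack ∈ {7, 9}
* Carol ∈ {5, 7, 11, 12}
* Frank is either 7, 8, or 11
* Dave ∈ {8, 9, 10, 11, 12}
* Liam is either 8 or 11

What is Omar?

The 8 variables together cover exactly {5, 6, 7, 8, 9, 10, 11, 12} — 8 values for 8 variables — and 5 appears only in Carol's list, so Carol = 5.
The 7 still-open variables together cover exactly {6, 7, 8, 9, 10, 11, 12} — 7 values for 7 variables — and 6 appears only in Hank's list, so Hank = 6.
Among the 6 still-open variables, 10 fits only Dave (and all 6 values in {7, 8, 9, 10, 11, 12} must be used), so Dave = 10.
The 5 still-open variables together cover exactly {7, 8, 9, 11, 12} — 5 values for 5 variables — and 12 appears only in Omar's list, so Omar = 12.

12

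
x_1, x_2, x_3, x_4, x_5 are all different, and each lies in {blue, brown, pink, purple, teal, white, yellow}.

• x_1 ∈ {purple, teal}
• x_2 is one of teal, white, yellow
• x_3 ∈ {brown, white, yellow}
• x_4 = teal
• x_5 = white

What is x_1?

purple

x_4's domain is down to {teal}, so x_4 = teal. So x_1, x_2 can't be teal.
So x_1 = purple.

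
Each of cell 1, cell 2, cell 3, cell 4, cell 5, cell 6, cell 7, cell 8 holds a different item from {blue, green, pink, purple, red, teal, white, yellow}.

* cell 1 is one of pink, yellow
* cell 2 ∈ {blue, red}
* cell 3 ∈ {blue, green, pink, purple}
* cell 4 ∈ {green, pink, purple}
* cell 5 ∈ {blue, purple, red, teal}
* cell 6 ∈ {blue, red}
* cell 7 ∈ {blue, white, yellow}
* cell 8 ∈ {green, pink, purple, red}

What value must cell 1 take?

The 8 variables together cover exactly {blue, green, pink, purple, red, teal, white, yellow} — 8 values for 8 variables — and teal appears only in cell 5's list, so cell 5 = teal.
The 7 still-open variables draw from only 7 values {blue, green, pink, purple, red, white, yellow}, so each is used; only cell 7 can be white, hence cell 7 = white.
The 6 still-open variables together cover exactly {blue, green, pink, purple, red, yellow} — 6 values for 6 variables — and yellow appears only in cell 1's list, so cell 1 = yellow.

yellow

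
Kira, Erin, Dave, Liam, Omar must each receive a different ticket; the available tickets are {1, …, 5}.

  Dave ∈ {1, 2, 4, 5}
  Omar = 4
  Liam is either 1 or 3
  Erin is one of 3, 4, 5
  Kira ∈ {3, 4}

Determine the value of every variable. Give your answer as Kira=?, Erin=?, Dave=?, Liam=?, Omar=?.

Omar has just one choice, so Omar = 4. Strike 4 from Kira, Erin, Dave.
Kira must be 3 (only option left). So Erin, Liam can't be 3.
Erin must be 5 (only option left). Strike 5 from Dave.
Liam has just one choice, so Liam = 1. So Dave can't be 1.
Dave's domain is down to {2}, so Dave = 2.

Kira=3, Erin=5, Dave=2, Liam=1, Omar=4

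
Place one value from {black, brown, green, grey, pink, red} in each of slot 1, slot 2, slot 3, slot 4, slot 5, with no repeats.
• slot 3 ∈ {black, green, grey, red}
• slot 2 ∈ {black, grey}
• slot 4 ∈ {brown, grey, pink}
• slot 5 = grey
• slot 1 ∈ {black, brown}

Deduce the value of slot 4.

pink

slot 5 has just one choice, so slot 5 = grey. So slot 2, slot 3, slot 4 can't be grey.
slot 2 must be black (only option left). Remove black from slot 1, slot 3.
slot 1 has just one choice, so slot 1 = brown. Remove brown from slot 4.
So slot 4 = pink.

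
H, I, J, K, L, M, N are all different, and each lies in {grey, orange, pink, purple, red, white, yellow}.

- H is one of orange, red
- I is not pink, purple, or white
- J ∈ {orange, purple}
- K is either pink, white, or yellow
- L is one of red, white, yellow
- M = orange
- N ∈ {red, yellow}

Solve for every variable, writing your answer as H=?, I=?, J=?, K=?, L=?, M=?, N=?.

M must be orange (only option left). Remove orange from H, I, J.
H's domain is down to {red}, so H = red. Eliminate red elsewhere: I, L, N.
J must be purple (only option left).
N has just one choice, so N = yellow. Eliminate yellow elsewhere: I, K, L.
I has just one choice, so I = grey.
L has just one choice, so L = white. So K can't be white.
K's domain is down to {pink}, so K = pink.

H=red, I=grey, J=purple, K=pink, L=white, M=orange, N=yellow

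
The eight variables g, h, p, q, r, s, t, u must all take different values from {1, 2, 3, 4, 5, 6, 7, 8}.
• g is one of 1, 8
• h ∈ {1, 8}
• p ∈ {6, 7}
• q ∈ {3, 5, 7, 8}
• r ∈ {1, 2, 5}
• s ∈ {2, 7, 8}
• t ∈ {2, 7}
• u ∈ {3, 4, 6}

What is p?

The 8 variables together cover exactly {1, 2, 3, 4, 5, 6, 7, 8} — 8 values for 8 variables — and 4 appears only in u's list, so u = 4.
Among the 7 still-open variables, 3 fits only q (and all 7 values in {1, 2, 3, 5, 6, 7, 8} must be used), so q = 3.
Among the 6 still-open variables, 5 fits only r (and all 6 values in {1, 2, 5, 6, 7, 8} must be used), so r = 5.
Among the 5 still-open variables, 6 fits only p (and all 5 values in {1, 2, 6, 7, 8} must be used), so p = 6.

6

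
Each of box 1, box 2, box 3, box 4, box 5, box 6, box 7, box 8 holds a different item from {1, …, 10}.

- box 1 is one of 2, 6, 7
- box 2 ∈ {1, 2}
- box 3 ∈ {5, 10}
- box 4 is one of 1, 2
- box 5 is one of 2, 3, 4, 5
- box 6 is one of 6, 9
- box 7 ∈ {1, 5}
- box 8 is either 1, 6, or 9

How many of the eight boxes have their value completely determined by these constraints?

box 2 and box 4 between them cover only {1, 2} — a naked pair. Remove those values from box 1, box 5, box 7, box 8.
box 7's domain is down to {5}, so box 7 = 5. So box 3, box 5 can't be 5.
box 3 must be 10 (only option left).
box 6 and box 8 share exactly the 2 values {6, 9}; by pigeonhole those values go to them, so strike 6, 9 from box 1.
That leaves box 1 = 7.
Determined: box 1=7, box 3=10, box 7=5. The other boxes each still have more than one consistent value. That makes 3.

3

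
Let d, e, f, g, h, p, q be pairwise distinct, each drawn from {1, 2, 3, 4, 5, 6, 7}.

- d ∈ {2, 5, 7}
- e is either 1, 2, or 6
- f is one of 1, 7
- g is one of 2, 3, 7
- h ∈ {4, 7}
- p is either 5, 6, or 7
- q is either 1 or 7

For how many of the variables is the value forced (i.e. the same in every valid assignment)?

The 7 variables together cover exactly {1, 2, 3, 4, 5, 6, 7} — 7 values for 7 variables — and 3 appears only in g's list, so g = 3.
The 6 still-open variables together cover exactly {1, 2, 4, 5, 6, 7} — 6 values for 6 variables — and 4 appears only in h's list, so h = 4.
f and q share exactly the 2 values {1, 7}; by pigeonhole those values go to them, so strike 1, 7 from d, e, p.
Determined: g=3, h=4. The other variables each still have more than one consistent value. That makes 2.

2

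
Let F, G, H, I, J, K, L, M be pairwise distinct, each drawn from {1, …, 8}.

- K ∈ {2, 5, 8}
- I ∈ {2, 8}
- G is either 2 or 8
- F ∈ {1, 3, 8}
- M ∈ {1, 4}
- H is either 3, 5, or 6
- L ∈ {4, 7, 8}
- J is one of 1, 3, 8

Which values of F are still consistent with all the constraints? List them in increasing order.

1, 3

The 8 variables draw from only 8 values {1, 2, 3, 4, 5, 6, 7, 8}, so each is used; only H can be 6, hence H = 6.
The 7 still-open variables together cover exactly {1, 2, 3, 4, 5, 7, 8} — 7 values for 7 variables — and 5 appears only in K's list, so K = 5.
Among the 6 still-open variables, 7 fits only L (and all 6 values in {1, 2, 3, 4, 7, 8} must be used), so L = 7.
Among the 5 still-open variables, 4 fits only M (and all 5 values in {1, 2, 3, 4, 8} must be used), so M = 4.
G and I share exactly the 2 values {2, 8}; by pigeonhole those values go to them, so strike 2, 8 from F, J.
No further eliminations apply; F can still be any of 1, 3.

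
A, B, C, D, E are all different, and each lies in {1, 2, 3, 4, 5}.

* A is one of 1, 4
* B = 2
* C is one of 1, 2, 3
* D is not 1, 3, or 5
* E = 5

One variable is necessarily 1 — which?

B's domain is down to {2}, so B = 2. Eliminate 2 elsewhere: C, D.
D must be 4 (only option left). Strike 4 from A.
So 1 goes to A.

A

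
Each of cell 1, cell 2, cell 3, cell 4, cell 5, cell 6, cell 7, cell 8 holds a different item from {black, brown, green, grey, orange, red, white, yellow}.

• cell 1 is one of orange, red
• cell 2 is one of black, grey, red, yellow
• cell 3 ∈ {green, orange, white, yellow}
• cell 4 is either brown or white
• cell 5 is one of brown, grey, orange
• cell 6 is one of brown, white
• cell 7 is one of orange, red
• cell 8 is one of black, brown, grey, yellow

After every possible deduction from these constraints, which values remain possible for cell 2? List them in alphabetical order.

The 8 variables together cover exactly {black, brown, green, grey, orange, red, white, yellow} — 8 values for 8 variables — and green appears only in cell 3's list, so cell 3 = green.
cell 1 and cell 7 share exactly the 2 values {orange, red}; by pigeonhole those values go to them, so strike orange, red from cell 2, cell 5.
cell 4 and cell 6 share exactly the 2 values {brown, white}; by pigeonhole those values go to them, so strike brown, white from cell 5, cell 8.
cell 5 must be grey (only option left). Eliminate grey elsewhere: cell 2, cell 8.
No further eliminations apply; cell 2 can still be any of black, yellow.

black, yellow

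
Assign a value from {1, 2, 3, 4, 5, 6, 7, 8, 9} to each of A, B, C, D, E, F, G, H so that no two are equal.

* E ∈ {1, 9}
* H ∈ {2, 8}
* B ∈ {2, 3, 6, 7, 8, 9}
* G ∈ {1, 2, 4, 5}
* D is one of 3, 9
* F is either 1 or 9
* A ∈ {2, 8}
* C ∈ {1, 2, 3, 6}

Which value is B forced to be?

A and H share exactly the 2 values {2, 8}; by pigeonhole those values go to them, so strike 2, 8 from B, C, G.
E and F share exactly the 2 values {1, 9}; by pigeonhole those values go to them, so strike 1, 9 from B, C, D, G.
D's domain is down to {3}, so D = 3. Strike 3 from B, C.
C must be 6 (only option left). So B can't be 6.
So B = 7.

7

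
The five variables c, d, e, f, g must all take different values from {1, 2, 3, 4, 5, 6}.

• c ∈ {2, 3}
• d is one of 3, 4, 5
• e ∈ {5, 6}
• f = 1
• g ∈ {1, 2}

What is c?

3

f has just one choice, so f = 1. Strike 1 from g.
g's domain is down to {2}, so g = 2. Eliminate 2 elsewhere: c.
So c = 3.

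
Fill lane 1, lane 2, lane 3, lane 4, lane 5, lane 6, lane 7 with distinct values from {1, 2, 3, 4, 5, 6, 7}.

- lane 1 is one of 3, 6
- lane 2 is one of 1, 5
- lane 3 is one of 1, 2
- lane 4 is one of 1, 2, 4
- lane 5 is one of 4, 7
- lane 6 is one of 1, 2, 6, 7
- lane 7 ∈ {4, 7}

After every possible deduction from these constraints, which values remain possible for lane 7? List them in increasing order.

4, 7

The 7 variables together cover exactly {1, 2, 3, 4, 5, 6, 7} — 7 values for 7 variables — and 3 appears only in lane 1's list, so lane 1 = 3.
Among the 6 still-open variables, 5 fits only lane 2 (and all 6 values in {1, 2, 4, 5, 6, 7} must be used), so lane 2 = 5.
Among the 5 still-open variables, 6 fits only lane 6 (and all 5 values in {1, 2, 4, 6, 7} must be used), so lane 6 = 6.
lane 5 and lane 7 share exactly the 2 values {4, 7}; by pigeonhole those values go to them, so strike 4, 7 from lane 4.
No further eliminations apply; lane 7 can still be any of 4, 7.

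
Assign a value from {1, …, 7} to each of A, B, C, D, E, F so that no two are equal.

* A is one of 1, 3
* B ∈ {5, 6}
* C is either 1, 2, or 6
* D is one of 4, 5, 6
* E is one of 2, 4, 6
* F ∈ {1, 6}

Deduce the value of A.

3

The 6 variables draw from only 6 values {1, 2, 3, 4, 5, 6}, so each is used; only A can be 3, hence A = 3.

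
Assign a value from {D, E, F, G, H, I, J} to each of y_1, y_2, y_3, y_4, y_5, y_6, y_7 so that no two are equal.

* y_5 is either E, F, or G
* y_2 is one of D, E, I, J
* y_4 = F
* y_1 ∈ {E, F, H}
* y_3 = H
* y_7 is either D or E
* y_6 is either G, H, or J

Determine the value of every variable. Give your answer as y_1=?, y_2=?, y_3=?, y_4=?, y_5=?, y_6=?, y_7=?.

y_1=E, y_2=I, y_3=H, y_4=F, y_5=G, y_6=J, y_7=D

y_3 has just one choice, so y_3 = H. Eliminate H elsewhere: y_1, y_6.
That leaves y_4 = F. Strike F from y_1, y_5.
y_1 has just one choice, so y_1 = E. So y_2, y_5, y_7 can't be E.
y_5 must be G (only option left). Remove G from y_6.
y_6 has just one choice, so y_6 = J. So y_2 can't be J.
y_7 must be D (only option left). Eliminate D elsewhere: y_2.
y_2's domain is down to {I}, so y_2 = I.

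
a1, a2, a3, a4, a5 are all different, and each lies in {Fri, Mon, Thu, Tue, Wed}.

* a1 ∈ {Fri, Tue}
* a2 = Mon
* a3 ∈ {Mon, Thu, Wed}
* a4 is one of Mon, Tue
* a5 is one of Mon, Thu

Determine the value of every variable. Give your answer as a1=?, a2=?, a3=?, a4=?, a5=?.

a2's domain is down to {Mon}, so a2 = Mon. So a3, a4, a5 can't be Mon.
That leaves a4 = Tue. So a1 can't be Tue.
That leaves a5 = Thu. Strike Thu from a3.
a1 has just one choice, so a1 = Fri.
That leaves a3 = Wed.

a1=Fri, a2=Mon, a3=Wed, a4=Tue, a5=Thu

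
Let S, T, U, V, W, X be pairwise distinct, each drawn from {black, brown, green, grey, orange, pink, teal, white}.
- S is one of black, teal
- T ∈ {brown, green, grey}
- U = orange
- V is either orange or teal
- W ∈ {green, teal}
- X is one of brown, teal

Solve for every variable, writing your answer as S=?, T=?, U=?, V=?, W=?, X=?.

S=black, T=grey, U=orange, V=teal, W=green, X=brown

U must be orange (only option left). Strike orange from V.
V's domain is down to {teal}, so V = teal. Eliminate teal elsewhere: S, W, X.
W must be green (only option left). So T can't be green.
X has just one choice, so X = brown. Remove brown from T.
That leaves S = black.
T must be grey (only option left).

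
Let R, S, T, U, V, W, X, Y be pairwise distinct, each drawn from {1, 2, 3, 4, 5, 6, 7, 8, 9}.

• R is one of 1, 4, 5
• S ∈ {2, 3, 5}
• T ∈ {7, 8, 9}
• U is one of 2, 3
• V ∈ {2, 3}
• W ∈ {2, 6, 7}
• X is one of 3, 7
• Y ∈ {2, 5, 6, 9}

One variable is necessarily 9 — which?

U and V share exactly the 2 values {2, 3}; by pigeonhole those values go to them, so strike 2, 3 from S, W, X, Y.
S must be 5 (only option left). Remove 5 from R, Y.
X's domain is down to {7}, so X = 7. So T, W can't be 7.
W has just one choice, so W = 6. Remove 6 from Y.
So 9 goes to Y.

Y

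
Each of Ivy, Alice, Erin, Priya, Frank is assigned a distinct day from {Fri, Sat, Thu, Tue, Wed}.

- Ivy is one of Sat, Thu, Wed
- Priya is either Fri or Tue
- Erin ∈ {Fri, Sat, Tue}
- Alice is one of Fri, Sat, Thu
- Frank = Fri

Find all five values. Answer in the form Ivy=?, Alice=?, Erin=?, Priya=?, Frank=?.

Frank must be Fri (only option left). Remove Fri from Alice, Erin, Priya.
Priya's domain is down to {Tue}, so Priya = Tue. Strike Tue from Erin.
Erin must be Sat (only option left). So Ivy, Alice can't be Sat.
Alice's domain is down to {Thu}, so Alice = Thu. Eliminate Thu elsewhere: Ivy.
Ivy's domain is down to {Wed}, so Ivy = Wed.

Ivy=Wed, Alice=Thu, Erin=Sat, Priya=Tue, Frank=Fri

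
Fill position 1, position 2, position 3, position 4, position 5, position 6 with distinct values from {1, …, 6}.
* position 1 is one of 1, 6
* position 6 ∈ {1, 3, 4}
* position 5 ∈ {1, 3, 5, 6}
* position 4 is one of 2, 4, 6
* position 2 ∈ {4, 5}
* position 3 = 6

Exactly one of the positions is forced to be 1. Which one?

position 3 must be 6 (only option left). Strike 6 from position 1, position 4, position 5.
So 1 goes to position 1.

position 1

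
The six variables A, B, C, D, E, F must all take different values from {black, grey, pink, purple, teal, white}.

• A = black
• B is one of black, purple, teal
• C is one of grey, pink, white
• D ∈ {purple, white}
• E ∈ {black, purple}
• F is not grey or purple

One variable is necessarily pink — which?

F

A has just one choice, so A = black. So B, E, F can't be black.
E's domain is down to {purple}, so E = purple. Remove purple from B, D.
B must be teal (only option left). Eliminate teal elsewhere: F.
D must be white (only option left). Eliminate white elsewhere: C, F.
So pink goes to F.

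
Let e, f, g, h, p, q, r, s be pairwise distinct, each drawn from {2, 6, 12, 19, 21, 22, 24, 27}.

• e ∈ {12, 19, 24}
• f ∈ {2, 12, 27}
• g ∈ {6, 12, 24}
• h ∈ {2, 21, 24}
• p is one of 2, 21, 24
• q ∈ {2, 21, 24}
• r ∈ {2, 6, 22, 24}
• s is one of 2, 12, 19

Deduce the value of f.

Among the 8 variables, 22 fits only r (and all 8 values in {2, 6, 12, 19, 21, 22, 24, 27} must be used), so r = 22.
The 7 still-open variables draw from only 7 values {2, 6, 12, 19, 21, 24, 27}, so each is used; only g can be 6, hence g = 6.
Among the 6 still-open variables, 27 fits only f (and all 6 values in {2, 12, 19, 21, 24, 27} must be used), so f = 27.

27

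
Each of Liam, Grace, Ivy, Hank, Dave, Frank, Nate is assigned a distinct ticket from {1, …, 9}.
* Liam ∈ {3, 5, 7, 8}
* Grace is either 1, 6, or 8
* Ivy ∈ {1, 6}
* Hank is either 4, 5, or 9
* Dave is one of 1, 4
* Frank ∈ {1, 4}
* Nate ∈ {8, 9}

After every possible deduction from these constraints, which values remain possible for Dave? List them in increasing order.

1, 4

The 2 variables Dave and Frank are confined to {1, 4}, which locks those values in; drop them from Grace, Ivy, Hank.
That leaves Ivy = 6. So Grace can't be 6.
That leaves Grace = 8. Eliminate 8 elsewhere: Liam, Nate.
Nate has just one choice, so Nate = 9. Strike 9 from Hank.
Hank must be 5 (only option left). Remove 5 from Liam.
No further eliminations apply; Dave can still be any of 1, 4.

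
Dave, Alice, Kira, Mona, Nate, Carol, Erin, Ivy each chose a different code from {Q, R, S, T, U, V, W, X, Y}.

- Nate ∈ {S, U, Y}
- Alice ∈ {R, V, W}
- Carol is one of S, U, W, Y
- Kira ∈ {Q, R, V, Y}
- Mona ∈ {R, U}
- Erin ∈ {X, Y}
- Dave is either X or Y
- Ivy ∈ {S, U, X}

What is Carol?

W

Among the 8 variables, Q fits only Kira (and all 8 values in {Q, R, S, U, V, W, X, Y} must be used), so Kira = Q.
The 7 still-open variables together cover exactly {R, S, U, V, W, X, Y} — 7 values for 7 variables — and V appears only in Alice's list, so Alice = V.
The 6 still-open variables together cover exactly {R, S, U, W, X, Y} — 6 values for 6 variables — and R appears only in Mona's list, so Mona = R.
Among the 5 still-open variables, W fits only Carol (and all 5 values in {S, U, W, X, Y} must be used), so Carol = W.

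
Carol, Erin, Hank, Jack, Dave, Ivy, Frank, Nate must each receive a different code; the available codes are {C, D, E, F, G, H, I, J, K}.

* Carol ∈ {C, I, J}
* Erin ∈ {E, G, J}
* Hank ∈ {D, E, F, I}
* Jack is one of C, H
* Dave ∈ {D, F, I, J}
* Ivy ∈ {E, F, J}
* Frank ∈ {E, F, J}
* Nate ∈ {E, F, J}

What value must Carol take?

The 8 variables draw from only 8 values {C, D, E, F, G, H, I, J}, so each is used; only Erin can be G, hence Erin = G.
The 7 still-open variables draw from only 7 values {C, D, E, F, H, I, J}, so each is used; only Jack can be H, hence Jack = H.
Among the 6 still-open variables, C fits only Carol (and all 6 values in {C, D, E, F, I, J} must be used), so Carol = C.

C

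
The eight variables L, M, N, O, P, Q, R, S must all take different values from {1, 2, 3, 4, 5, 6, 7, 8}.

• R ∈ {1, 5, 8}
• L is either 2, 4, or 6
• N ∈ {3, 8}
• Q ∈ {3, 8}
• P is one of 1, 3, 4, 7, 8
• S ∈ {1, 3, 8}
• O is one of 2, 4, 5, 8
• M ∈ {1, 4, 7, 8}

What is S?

1

The 8 variables draw from only 8 values {1, 2, 3, 4, 5, 6, 7, 8}, so each is used; only L can be 6, hence L = 6.
Among the 7 still-open variables, 2 fits only O (and all 7 values in {1, 2, 3, 4, 5, 7, 8} must be used), so O = 2.
The 6 still-open variables together cover exactly {1, 3, 4, 5, 7, 8} — 6 values for 6 variables — and 5 appears only in R's list, so R = 5.
N and Q share exactly the 2 values {3, 8}; by pigeonhole those values go to them, so strike 3, 8 from M, P, S.
So S = 1.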